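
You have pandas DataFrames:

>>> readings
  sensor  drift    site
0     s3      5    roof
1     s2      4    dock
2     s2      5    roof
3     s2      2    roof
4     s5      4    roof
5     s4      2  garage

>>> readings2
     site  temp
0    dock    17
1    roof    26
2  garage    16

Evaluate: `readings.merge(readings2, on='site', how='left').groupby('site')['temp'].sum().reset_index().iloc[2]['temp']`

104

merge on 'site' (how='left') → 6 rows:
  sensor  drift    site  temp
0     s3      5    roof    26
1     s2      4    dock    17
2     s2      5    roof    26
3     s2      2    roof    26
4     s5      4    roof    26
5     s4      2  garage    16
group by site, sum of temp:
site
dock       17
garage     16
roof      104
Name: temp, dtype: int64
reset_index():
     site  temp
0    dock    17
1  garage    16
2    roof   104
value at position 2, column 'temp' → 104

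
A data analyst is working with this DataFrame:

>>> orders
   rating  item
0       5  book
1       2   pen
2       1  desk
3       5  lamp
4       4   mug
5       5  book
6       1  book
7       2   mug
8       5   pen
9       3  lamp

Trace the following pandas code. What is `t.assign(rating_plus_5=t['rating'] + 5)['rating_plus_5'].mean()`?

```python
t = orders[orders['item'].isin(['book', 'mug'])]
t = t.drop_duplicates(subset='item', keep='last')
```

filter rows where item in ['book', 'mug']:
   rating  item
0       5  book
4       4   mug
5       5  book
6       1  book
7       2   mug
drop duplicate item (keep=last):
   rating  item
6       1  book
7       2   mug
add column rating_plus_5 = t['rating'] + 5:
   rating  item  rating_plus_5
6       1  book              6
7       2   mug              7
Reading off the mean of column 'rating_plus_5', we get 6.5.

6.5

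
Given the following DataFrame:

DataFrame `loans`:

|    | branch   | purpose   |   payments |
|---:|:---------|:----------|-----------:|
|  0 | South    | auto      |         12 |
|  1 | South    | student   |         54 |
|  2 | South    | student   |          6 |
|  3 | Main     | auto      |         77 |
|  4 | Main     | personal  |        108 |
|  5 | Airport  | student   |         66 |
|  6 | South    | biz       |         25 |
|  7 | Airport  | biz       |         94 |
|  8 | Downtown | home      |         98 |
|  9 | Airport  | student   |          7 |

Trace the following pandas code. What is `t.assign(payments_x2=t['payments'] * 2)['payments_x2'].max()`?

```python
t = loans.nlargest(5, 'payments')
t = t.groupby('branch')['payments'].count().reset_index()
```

take 5 rows with largest payments:
     branch   purpose  payments
4      Main  personal       108
8  Downtown      home        98
7   Airport       biz        94
3      Main      auto        77
5   Airport   student        66
group by branch, count of payments:
branch
Airport     2
Downtown    1
Main        2
Name: payments, dtype: int64
reset_index():
     branch  payments
0   Airport         2
1  Downtown         1
2      Main         2
add column payments_x2 = t['payments'] * 2:
     branch  payments  payments_x2
0   Airport         2            4
1  Downtown         1            2
2      Main         2            4

4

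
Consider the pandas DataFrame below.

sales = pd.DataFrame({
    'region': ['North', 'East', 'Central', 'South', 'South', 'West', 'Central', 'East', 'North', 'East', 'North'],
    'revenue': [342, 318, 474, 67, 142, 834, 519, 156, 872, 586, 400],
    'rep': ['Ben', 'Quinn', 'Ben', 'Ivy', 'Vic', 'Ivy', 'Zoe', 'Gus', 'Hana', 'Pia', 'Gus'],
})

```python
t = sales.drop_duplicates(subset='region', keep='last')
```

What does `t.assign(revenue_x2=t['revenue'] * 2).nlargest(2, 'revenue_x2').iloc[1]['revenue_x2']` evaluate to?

1172

drop duplicate region (keep=last):
     region  revenue  rep
4     South      142  Vic
5      West      834  Ivy
6   Central      519  Zoe
9      East      586  Pia
10    North      400  Gus
add column revenue_x2 = t['revenue'] * 2:
     region  revenue  rep  revenue_x2
4     South      142  Vic         284
5      West      834  Ivy        1668
6   Central      519  Zoe        1038
9      East      586  Pia        1172
10    North      400  Gus         800
take 2 rows with largest revenue_x2:
  region  revenue  rep  revenue_x2
5   West      834  Ivy        1668
9   East      586  Pia        1172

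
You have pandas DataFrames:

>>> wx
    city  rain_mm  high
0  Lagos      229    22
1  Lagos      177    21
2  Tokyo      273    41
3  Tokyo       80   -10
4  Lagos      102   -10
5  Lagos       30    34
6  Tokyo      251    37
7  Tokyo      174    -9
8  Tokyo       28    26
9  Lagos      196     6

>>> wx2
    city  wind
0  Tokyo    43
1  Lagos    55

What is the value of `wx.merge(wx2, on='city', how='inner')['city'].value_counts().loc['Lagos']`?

5

merge on 'city' (how='inner') → 10 rows:
    city  rain_mm  high  wind
0  Lagos      229    22    55
1  Lagos      177    21    55
2  Tokyo      273    41    43
3  Tokyo       80   -10    43
4  Lagos      102   -10    55
5  Lagos       30    34    55
6  Tokyo      251    37    43
7  Tokyo      174    -9    43
8  Tokyo       28    26    43
9  Lagos      196     6    55
value_counts of city:
city
Lagos    5
Tokyo    5
Name: count, dtype: int64
Finally, value at index 'Lagos' = 5.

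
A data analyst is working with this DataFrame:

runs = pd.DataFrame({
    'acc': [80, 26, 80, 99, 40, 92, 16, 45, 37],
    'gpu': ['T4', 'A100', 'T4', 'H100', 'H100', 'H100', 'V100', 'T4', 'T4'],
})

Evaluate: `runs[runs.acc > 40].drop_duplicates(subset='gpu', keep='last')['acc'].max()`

92

filter rows where acc > 40:
   acc   gpu
0   80    T4
2   80    T4
3   99  H100
5   92  H100
7   45    T4
drop duplicate gpu (keep=last):
   acc   gpu
5   92  H100
7   45    T4
Hence 92.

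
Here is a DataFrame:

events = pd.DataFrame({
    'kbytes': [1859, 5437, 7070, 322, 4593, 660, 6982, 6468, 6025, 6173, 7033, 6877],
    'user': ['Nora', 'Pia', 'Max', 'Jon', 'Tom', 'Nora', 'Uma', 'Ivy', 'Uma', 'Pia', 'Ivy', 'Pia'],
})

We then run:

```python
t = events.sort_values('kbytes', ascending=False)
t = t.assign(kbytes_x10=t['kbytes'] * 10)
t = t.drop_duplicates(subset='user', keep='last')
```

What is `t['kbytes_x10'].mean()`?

sort by kbytes descending:
    kbytes  user
2     7070   Max
10    7033   Ivy
6     6982   Uma
11    6877   Pia
7     6468   Ivy
9     6173   Pia
8     6025   Uma
1     5437   Pia
4     4593   Tom
0     1859  Nora
5      660  Nora
3      322   Jon
add column kbytes_x10 = t['kbytes'] * 10:
    kbytes  user  kbytes_x10
2     7070   Max       70700
10    7033   Ivy       70330
6     6982   Uma       69820
11    6877   Pia       68770
7     6468   Ivy       64680
9     6173   Pia       61730
8     6025   Uma       60250
1     5437   Pia       54370
4     4593   Tom       45930
0     1859  Nora       18590
5      660  Nora        6600
3      322   Jon        3220
drop duplicate user (keep=last):
   kbytes  user  kbytes_x10
2    7070   Max       70700
7    6468   Ivy       64680
8    6025   Uma       60250
1    5437   Pia       54370
4    4593   Tom       45930
5     660  Nora        6600
3     322   Jon        3220
So mean() = 43678.5714286.

43678.5714286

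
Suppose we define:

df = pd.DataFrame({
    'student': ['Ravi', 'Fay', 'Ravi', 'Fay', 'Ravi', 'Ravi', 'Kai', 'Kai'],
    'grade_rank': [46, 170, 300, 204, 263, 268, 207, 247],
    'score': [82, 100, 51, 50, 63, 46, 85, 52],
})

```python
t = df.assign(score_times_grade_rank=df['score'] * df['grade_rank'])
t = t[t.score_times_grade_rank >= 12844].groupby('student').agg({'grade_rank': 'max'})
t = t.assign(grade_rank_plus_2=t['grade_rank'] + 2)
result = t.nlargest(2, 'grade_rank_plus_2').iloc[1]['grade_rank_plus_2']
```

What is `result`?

add column score_times_grade_rank = df['score'] * df['grade_rank']:
  student  grade_rank  score  score_times_grade_rank
0    Ravi          46     82                    3772
1     Fay         170    100                   17000
2    Ravi         300     51                   15300
3     Fay         204     50                   10200
4    Ravi         263     63                   16569
5    Ravi         268     46                   12328
6     Kai         207     85                   17595
7     Kai         247     52                   12844
filter rows where score_times_grade_rank >= 12844:
  student  grade_rank  score  score_times_grade_rank
1     Fay         170    100                   17000
2    Ravi         300     51                   15300
4    Ravi         263     63                   16569
6     Kai         207     85                   17595
7     Kai         247     52                   12844
group by student, max of grade_rank:
         grade_rank
student            
Fay             170
Kai             247
Ravi            300
add column grade_rank_plus_2 = t['grade_rank'] + 2:
         grade_rank  grade_rank_plus_2
student                               
Fay             170                172
Kai             247                249
Ravi            300                302
take 2 rows with largest grade_rank_plus_2:
         grade_rank  grade_rank_plus_2
student                               
Ravi            300                302
Kai             247                249

249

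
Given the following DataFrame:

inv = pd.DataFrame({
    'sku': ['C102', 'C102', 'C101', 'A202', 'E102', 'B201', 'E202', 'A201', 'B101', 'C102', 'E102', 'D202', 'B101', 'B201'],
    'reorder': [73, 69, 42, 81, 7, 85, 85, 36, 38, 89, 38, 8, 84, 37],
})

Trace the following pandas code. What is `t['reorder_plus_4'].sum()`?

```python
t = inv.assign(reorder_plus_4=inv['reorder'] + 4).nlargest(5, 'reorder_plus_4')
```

add column reorder_plus_4 = inv['reorder'] + 4:
     sku  reorder  reorder_plus_4
0   C102       73              77
1   C102       69              73
2   C101       42              46
3   A202       81              85
4   E102        7              11
5   B201       85              89
6   E202       85              89
7   A201       36              40
8   B101       38              42
9   C102       89              93
10  E102       38              42
11  D202        8              12
12  B101       84              88
13  B201       37              41
take 5 rows with largest reorder_plus_4:
     sku  reorder  reorder_plus_4
9   C102       89              93
5   B201       85              89
6   E202       85              89
12  B101       84              88
3   A202       81              85
So sum() = 444.

444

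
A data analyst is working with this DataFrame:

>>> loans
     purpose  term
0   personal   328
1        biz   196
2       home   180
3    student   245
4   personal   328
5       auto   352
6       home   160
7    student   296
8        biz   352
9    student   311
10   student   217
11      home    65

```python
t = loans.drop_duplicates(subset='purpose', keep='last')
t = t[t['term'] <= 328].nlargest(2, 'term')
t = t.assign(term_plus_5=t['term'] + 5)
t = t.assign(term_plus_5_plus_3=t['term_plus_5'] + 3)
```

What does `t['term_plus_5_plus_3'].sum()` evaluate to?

drop duplicate purpose (keep=last):
     purpose  term
4   personal   328
5       auto   352
8        biz   352
10   student   217
11      home    65
filter rows where term <= 328:
     purpose  term
4   personal   328
10   student   217
11      home    65
take 2 rows with largest term:
     purpose  term
4   personal   328
10   student   217
add column term_plus_5 = t['term'] + 5:
     purpose  term  term_plus_5
4   personal   328          333
10   student   217          222
add column term_plus_5_plus_3 = t['term_plus_5'] + 3:
     purpose  term  term_plus_5  term_plus_5_plus_3
4   personal   328          333                 336
10   student   217          222                 225
The sum of column 'term_plus_5_plus_3' is 561.

561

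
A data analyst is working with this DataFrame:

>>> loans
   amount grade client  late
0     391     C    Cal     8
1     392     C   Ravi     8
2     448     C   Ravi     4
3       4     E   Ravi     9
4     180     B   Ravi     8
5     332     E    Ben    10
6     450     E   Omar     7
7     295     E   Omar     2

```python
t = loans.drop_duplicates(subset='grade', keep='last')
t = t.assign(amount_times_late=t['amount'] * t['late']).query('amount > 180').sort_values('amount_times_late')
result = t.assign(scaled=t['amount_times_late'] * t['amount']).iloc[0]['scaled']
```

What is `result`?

drop duplicate grade (keep=last):
   amount grade client  late
2     448     C   Ravi     4
4     180     B   Ravi     8
7     295     E   Omar     2
add column amount_times_late = t['amount'] * t['late']:
   amount grade client  late  amount_times_late
2     448     C   Ravi     4               1792
4     180     B   Ravi     8               1440
7     295     E   Omar     2                590
filter rows where amount > 180:
   amount grade client  late  amount_times_late
2     448     C   Ravi     4               1792
7     295     E   Omar     2                590
sort by amount_times_late:
   amount grade client  late  amount_times_late
7     295     E   Omar     2                590
2     448     C   Ravi     4               1792
add column scaled = t['amount_times_late'] * t['amount']:
   amount grade client  late  amount_times_late  scaled
7     295     E   Omar     2                590  174050
2     448     C   Ravi     4               1792  802816
Reading off the value at position 0, column 'scaled', we get 174050.

174050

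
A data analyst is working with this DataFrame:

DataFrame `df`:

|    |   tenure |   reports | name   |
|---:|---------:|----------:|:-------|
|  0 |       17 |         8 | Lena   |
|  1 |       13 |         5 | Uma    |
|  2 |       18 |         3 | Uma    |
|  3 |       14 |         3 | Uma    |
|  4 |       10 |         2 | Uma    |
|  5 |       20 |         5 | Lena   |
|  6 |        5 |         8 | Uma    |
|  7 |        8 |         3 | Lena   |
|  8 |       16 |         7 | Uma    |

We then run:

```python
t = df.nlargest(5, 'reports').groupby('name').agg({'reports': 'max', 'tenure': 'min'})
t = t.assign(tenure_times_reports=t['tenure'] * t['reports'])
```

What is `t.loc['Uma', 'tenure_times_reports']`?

40

take 5 rows with largest reports:
   tenure  reports  name
0      17        8  Lena
6       5        8   Uma
8      16        7   Uma
1      13        5   Uma
5      20        5  Lena
group by name: max(reports), min(tenure):
      reports  tenure
name                 
Lena        8      17
Uma         8       5
add column tenure_times_reports = t['tenure'] * t['reports']:
      reports  tenure  tenure_times_reports
name                                       
Lena        8      17                   136
Uma         8       5                    40
Reading off the value at row 'Uma', column 'tenure_times_reports', we get 40.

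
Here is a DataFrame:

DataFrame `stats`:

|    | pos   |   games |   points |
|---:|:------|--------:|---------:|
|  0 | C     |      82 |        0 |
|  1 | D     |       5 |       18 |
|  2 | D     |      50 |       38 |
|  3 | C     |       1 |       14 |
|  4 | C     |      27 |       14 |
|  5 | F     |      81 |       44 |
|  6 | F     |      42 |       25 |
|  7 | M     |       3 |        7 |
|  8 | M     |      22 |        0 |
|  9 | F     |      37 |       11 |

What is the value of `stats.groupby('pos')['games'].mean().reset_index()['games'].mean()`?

32.5

group by pos, mean of games:
pos
C    36.666667
D    27.500000
F    53.333333
M    12.500000
Name: games, dtype: float64
reset_index():
  pos      games
0   C  36.666667
1   D  27.500000
2   F  53.333333
3   M  12.500000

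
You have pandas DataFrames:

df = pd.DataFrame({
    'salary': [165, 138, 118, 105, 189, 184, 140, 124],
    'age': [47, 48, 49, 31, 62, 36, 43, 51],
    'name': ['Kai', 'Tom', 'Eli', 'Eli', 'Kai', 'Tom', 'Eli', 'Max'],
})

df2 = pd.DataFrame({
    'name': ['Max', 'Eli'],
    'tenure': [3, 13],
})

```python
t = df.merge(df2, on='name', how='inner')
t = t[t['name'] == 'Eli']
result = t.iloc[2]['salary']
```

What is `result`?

merge on 'name' (how='inner') → 4 rows:
   salary  age name  tenure
0     118   49  Eli      13
1     105   31  Eli      13
2     140   43  Eli      13
3     124   51  Max       3
filter rows where name == 'Eli':
   salary  age name  tenure
0     118   49  Eli      13
1     105   31  Eli      13
2     140   43  Eli      13
Reading off the value at position 2, column 'salary', we get 140.

140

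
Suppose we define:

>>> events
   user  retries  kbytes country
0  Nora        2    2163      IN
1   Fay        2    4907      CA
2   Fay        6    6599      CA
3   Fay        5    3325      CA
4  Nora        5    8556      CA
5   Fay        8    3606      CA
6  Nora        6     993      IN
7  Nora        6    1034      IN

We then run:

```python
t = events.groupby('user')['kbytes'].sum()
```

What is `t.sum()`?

group by user, sum of kbytes:
user
Fay     18437
Nora    12746
Name: kbytes, dtype: int64
Taking the sum of the resulting series gives 31183.

31183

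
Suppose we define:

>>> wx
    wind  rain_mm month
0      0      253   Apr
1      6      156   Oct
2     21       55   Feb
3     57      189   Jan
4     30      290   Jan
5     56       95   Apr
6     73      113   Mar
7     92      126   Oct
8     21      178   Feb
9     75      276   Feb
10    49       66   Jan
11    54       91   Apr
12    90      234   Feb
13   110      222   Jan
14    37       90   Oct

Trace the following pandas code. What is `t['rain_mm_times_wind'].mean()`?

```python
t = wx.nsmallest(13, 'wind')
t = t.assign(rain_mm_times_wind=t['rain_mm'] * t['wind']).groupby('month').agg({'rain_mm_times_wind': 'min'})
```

take 13 rows with smallest wind:
    wind  rain_mm month
0      0      253   Apr
1      6      156   Oct
2     21       55   Feb
8     21      178   Feb
4     30      290   Jan
14    37       90   Oct
10    49       66   Jan
11    54       91   Apr
5     56       95   Apr
3     57      189   Jan
6     73      113   Mar
9     75      276   Feb
12    90      234   Feb
add column rain_mm_times_wind = t['rain_mm'] * t['wind']:
    wind  rain_mm month  rain_mm_times_wind
0      0      253   Apr                   0
1      6      156   Oct                 936
2     21       55   Feb                1155
8     21      178   Feb                3738
4     30      290   Jan                8700
14    37       90   Oct                3330
10    49       66   Jan                3234
11    54       91   Apr                4914
5     56       95   Apr                5320
3     57      189   Jan               10773
6     73      113   Mar                8249
9     75      276   Feb               20700
12    90      234   Feb               21060
group by month, min of rain_mm_times_wind:
       rain_mm_times_wind
month                    
Apr                     0
Feb                  1155
Jan                  3234
Mar                  8249
Oct                   936

2714.8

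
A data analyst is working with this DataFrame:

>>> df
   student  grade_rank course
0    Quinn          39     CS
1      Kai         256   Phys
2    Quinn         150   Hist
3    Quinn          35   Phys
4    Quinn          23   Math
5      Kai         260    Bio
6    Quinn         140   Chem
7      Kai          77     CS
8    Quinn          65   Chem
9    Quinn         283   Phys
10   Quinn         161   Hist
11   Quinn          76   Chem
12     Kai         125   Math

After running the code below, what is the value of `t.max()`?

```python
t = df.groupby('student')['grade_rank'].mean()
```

group by student, mean of grade_rank:
student
Kai      179.5
Quinn    108.0
Name: grade_rank, dtype: float64
The max of the resulting series is 179.5.

179.5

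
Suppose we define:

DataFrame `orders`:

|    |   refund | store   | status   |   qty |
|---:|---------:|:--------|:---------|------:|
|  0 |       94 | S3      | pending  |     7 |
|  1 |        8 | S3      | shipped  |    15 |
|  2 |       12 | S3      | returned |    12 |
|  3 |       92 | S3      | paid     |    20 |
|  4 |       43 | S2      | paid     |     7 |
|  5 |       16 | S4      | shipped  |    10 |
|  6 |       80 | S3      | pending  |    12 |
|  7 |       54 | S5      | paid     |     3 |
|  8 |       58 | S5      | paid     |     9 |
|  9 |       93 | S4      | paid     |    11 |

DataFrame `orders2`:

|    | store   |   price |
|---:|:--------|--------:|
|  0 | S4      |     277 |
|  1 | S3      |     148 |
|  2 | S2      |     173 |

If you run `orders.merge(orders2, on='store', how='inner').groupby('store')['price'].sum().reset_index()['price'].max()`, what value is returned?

740

merge on 'store' (how='inner') → 8 rows:
   refund store    status  qty  price
0      94    S3   pending    7    148
1       8    S3   shipped   15    148
2      12    S3  returned   12    148
3      92    S3      paid   20    148
4      43    S2      paid    7    173
5      16    S4   shipped   10    277
6      80    S3   pending   12    148
7      93    S4      paid   11    277
group by store, sum of price:
store
S2    173
S3    740
S4    554
Name: price, dtype: int64
reset_index():
  store  price
0    S2    173
1    S3    740
2    S4    554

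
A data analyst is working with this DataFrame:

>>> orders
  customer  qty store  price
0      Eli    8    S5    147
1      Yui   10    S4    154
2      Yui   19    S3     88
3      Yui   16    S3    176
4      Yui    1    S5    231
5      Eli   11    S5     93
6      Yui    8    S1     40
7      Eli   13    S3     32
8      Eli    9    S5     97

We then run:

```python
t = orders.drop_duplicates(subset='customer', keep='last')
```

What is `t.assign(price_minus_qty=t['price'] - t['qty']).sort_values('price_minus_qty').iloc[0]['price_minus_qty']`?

32

drop duplicate customer (keep=last):
  customer  qty store  price
6      Yui    8    S1     40
8      Eli    9    S5     97
add column price_minus_qty = t['price'] - t['qty']:
  customer  qty store  price  price_minus_qty
6      Yui    8    S1     40               32
8      Eli    9    S5     97               88
sort by price_minus_qty:
  customer  qty store  price  price_minus_qty
6      Yui    8    S1     40               32
8      Eli    9    S5     97               88
value at position 0, column 'price_minus_qty' → 32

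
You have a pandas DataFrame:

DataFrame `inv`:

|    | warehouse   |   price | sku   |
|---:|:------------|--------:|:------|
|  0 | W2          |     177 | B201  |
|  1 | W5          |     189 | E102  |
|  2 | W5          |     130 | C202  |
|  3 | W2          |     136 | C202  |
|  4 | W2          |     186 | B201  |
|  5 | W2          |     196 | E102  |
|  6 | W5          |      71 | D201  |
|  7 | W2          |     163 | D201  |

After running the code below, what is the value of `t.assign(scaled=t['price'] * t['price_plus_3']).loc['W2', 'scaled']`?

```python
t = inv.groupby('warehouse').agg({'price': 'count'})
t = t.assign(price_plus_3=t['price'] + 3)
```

40

group by warehouse, count of price:
           price
warehouse       
W2             5
W5             3
add column price_plus_3 = t['price'] + 3:
           price  price_plus_3
warehouse                     
W2             5             8
W5             3             6
add column scaled = t['price'] * t['price_plus_3']:
           price  price_plus_3  scaled
warehouse                             
W2             5             8      40
W5             3             6      18
Hence 40.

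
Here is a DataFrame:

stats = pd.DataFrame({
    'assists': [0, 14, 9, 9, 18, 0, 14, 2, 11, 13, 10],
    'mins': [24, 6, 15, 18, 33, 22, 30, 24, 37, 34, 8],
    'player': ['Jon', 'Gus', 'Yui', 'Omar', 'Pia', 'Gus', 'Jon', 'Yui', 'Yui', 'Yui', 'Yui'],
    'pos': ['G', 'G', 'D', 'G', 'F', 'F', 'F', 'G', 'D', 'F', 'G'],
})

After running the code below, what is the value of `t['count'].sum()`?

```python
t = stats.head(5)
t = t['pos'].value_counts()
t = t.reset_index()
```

take first 5 rows:
   assists  mins player pos
0        0    24    Jon   G
1       14     6    Gus   G
2        9    15    Yui   D
3        9    18   Omar   G
4       18    33    Pia   F
value_counts of pos:
pos
G    3
D    1
F    1
Name: count, dtype: int64
reset_index():
  pos  count
0   G      3
1   D      1
2   F      1

5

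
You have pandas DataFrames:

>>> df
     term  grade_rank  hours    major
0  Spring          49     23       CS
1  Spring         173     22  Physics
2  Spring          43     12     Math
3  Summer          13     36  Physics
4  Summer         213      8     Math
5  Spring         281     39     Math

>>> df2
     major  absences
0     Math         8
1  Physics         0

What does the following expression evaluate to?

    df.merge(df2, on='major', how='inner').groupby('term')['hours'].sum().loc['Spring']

73

merge on 'major' (how='inner') → 5 rows:
     term  grade_rank  hours    major  absences
0  Spring         173     22  Physics         0
1  Spring          43     12     Math         8
2  Summer          13     36  Physics         0
3  Summer         213      8     Math         8
4  Spring         281     39     Math         8
group by term, sum of hours:
term
Spring    73
Summer    44
Name: hours, dtype: int64
Taking the value at index 'Spring' gives 73.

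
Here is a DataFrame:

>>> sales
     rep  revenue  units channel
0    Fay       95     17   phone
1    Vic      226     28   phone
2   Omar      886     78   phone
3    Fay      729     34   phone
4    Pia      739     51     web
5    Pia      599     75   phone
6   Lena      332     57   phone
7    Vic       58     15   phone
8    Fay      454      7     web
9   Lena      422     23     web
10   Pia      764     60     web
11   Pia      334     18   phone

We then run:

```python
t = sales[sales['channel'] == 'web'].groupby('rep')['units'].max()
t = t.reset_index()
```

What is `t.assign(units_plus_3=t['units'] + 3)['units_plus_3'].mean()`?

33.0

filter rows where channel == 'web':
     rep  revenue  units channel
4    Pia      739     51     web
8    Fay      454      7     web
9   Lena      422     23     web
10   Pia      764     60     web
group by rep, max of units:
rep
Fay      7
Lena    23
Pia     60
Name: units, dtype: int64
reset_index():
    rep  units
0   Fay      7
1  Lena     23
2   Pia     60
add column units_plus_3 = t['units'] + 3:
    rep  units  units_plus_3
0   Fay      7            10
1  Lena     23            26
2   Pia     60            63
Hence 33.0.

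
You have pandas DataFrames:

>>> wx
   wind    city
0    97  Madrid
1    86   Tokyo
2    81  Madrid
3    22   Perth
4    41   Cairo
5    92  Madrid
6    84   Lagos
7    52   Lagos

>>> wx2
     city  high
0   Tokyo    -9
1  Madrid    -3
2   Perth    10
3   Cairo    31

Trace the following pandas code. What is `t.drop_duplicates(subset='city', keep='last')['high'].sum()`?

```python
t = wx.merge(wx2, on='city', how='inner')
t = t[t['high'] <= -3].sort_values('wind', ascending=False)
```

merge on 'city' (how='inner') → 6 rows:
   wind    city  high
0    97  Madrid    -3
1    86   Tokyo    -9
2    81  Madrid    -3
3    22   Perth    10
4    41   Cairo    31
5    92  Madrid    -3
filter rows where high <= -3:
   wind    city  high
0    97  Madrid    -3
1    86   Tokyo    -9
2    81  Madrid    -3
5    92  Madrid    -3
sort by wind descending:
   wind    city  high
0    97  Madrid    -3
5    92  Madrid    -3
1    86   Tokyo    -9
2    81  Madrid    -3
drop duplicate city (keep=last):
   wind    city  high
1    86   Tokyo    -9
2    81  Madrid    -3
Hence -12.

-12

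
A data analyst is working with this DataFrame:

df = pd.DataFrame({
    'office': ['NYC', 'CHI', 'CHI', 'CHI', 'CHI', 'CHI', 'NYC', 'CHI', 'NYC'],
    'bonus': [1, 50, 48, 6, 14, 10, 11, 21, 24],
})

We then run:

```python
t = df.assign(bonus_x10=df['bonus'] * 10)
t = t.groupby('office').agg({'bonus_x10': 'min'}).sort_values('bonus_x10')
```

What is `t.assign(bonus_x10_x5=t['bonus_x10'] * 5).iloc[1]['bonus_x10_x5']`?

300

add column bonus_x10 = df['bonus'] * 10:
  office  bonus  bonus_x10
0    NYC      1         10
1    CHI     50        500
2    CHI     48        480
3    CHI      6         60
4    CHI     14        140
5    CHI     10        100
6    NYC     11        110
7    CHI     21        210
8    NYC     24        240
group by office, min of bonus_x10:
        bonus_x10
office           
CHI            60
NYC            10
sort by bonus_x10:
        bonus_x10
office           
NYC            10
CHI            60
add column bonus_x10_x5 = t['bonus_x10'] * 5:
        bonus_x10  bonus_x10_x5
office                         
NYC            10            50
CHI            60           300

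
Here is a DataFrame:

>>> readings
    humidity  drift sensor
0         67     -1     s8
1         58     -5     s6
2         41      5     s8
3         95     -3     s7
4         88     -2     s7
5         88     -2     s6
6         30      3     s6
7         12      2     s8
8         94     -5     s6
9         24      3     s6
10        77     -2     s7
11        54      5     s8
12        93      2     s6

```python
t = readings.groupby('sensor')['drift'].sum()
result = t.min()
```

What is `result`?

-7

group by sensor, sum of drift:
sensor
s6    -4
s7    -7
s8    11
Name: drift, dtype: int64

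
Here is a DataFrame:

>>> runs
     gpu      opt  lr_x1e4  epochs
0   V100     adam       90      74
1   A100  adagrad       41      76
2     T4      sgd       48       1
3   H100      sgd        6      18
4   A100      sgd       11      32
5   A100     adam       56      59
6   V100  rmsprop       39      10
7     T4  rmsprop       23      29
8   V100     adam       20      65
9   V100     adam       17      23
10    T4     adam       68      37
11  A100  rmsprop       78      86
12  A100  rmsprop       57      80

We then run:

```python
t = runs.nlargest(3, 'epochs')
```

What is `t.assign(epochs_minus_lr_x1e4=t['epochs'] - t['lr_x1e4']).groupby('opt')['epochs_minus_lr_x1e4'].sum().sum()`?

take 3 rows with largest epochs:
     gpu      opt  lr_x1e4  epochs
11  A100  rmsprop       78      86
12  A100  rmsprop       57      80
1   A100  adagrad       41      76
add column epochs_minus_lr_x1e4 = t['epochs'] - t['lr_x1e4']:
     gpu      opt  lr_x1e4  epochs  epochs_minus_lr_x1e4
11  A100  rmsprop       78      86                     8
12  A100  rmsprop       57      80                    23
1   A100  adagrad       41      76                    35
group by opt, sum of epochs_minus_lr_x1e4:
opt
adagrad    35
rmsprop    31
Name: epochs_minus_lr_x1e4, dtype: int64
Hence 66.

66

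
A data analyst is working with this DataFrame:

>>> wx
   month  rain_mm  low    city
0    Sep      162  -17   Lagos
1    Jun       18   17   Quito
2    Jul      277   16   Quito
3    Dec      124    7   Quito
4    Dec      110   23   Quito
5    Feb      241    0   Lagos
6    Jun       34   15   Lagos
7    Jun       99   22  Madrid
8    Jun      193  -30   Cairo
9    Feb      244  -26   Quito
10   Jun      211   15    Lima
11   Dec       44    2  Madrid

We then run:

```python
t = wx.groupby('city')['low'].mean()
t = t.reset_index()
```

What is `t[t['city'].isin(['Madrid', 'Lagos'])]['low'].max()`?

12.0

group by city, mean of low:
city
Cairo    -30.000000
Lagos     -0.666667
Lima      15.000000
Madrid    12.000000
Quito      7.400000
Name: low, dtype: float64
reset_index():
     city        low
0   Cairo -30.000000
1   Lagos  -0.666667
2    Lima  15.000000
3  Madrid  12.000000
4   Quito   7.400000
filter rows where city in ['Madrid', 'Lagos']:
     city        low
1   Lagos  -0.666667
3  Madrid  12.000000
Finally, max of column 'low' = 12.0.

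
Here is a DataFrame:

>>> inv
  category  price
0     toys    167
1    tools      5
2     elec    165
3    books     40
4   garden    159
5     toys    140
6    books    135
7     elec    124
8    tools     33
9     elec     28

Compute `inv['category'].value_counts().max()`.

3

value_counts of category:
category
elec      3
toys      2
tools     2
books     2
garden    1
Name: count, dtype: int64
So max() = 3.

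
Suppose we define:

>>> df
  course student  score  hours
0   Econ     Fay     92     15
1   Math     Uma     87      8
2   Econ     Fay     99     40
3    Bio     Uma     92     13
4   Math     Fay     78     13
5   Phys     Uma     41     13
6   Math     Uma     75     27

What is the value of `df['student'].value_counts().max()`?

value_counts of student:
student
Uma    4
Fay    3
Name: count, dtype: int64

4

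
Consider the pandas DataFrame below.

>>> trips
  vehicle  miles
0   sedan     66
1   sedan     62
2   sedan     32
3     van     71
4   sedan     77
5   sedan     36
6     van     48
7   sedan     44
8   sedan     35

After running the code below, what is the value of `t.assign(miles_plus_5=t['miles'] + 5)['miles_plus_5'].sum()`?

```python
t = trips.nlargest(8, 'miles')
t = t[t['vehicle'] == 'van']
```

129

take 8 rows with largest miles:
  vehicle  miles
4   sedan     77
3     van     71
0   sedan     66
1   sedan     62
6     van     48
7   sedan     44
5   sedan     36
8   sedan     35
filter rows where vehicle == 'van':
  vehicle  miles
3     van     71
6     van     48
add column miles_plus_5 = t['miles'] + 5:
  vehicle  miles  miles_plus_5
3     van     71            76
6     van     48            53
Hence 129.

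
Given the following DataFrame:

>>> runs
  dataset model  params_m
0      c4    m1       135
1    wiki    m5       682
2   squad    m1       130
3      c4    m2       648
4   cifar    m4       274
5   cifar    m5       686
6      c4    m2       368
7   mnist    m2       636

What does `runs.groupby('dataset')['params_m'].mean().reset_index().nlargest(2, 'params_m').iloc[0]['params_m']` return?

682.0

group by dataset, mean of params_m:
dataset
c4       383.666667
cifar    480.000000
mnist    636.000000
squad    130.000000
wiki     682.000000
Name: params_m, dtype: float64
reset_index():
  dataset    params_m
0      c4  383.666667
1   cifar  480.000000
2   mnist  636.000000
3   squad  130.000000
4    wiki  682.000000
take 2 rows with largest params_m:
  dataset  params_m
4    wiki     682.0
2   mnist     636.0
Then the value at position 0, column 'params_m': 682.0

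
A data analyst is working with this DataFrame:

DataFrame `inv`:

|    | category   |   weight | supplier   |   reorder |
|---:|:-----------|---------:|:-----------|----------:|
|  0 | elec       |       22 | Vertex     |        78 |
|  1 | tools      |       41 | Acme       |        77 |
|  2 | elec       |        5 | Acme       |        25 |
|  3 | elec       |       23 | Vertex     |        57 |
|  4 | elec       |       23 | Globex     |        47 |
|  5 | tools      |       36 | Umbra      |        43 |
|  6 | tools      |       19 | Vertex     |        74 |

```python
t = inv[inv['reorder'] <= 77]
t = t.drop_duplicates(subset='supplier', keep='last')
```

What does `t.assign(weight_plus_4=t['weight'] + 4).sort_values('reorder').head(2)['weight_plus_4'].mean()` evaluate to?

filter rows where reorder <= 77:
  category  weight supplier  reorder
1    tools      41     Acme       77
2     elec       5     Acme       25
3     elec      23   Vertex       57
4     elec      23   Globex       47
5    tools      36    Umbra       43
6    tools      19   Vertex       74
drop duplicate supplier (keep=last):
  category  weight supplier  reorder
2     elec       5     Acme       25
4     elec      23   Globex       47
5    tools      36    Umbra       43
6    tools      19   Vertex       74
add column weight_plus_4 = t['weight'] + 4:
  category  weight supplier  reorder  weight_plus_4
2     elec       5     Acme       25              9
4     elec      23   Globex       47             27
5    tools      36    Umbra       43             40
6    tools      19   Vertex       74             23
sort by reorder:
  category  weight supplier  reorder  weight_plus_4
2     elec       5     Acme       25              9
5    tools      36    Umbra       43             40
4     elec      23   Globex       47             27
6    tools      19   Vertex       74             23
take first 2 rows:
  category  weight supplier  reorder  weight_plus_4
2     elec       5     Acme       25              9
5    tools      36    Umbra       43             40

24.5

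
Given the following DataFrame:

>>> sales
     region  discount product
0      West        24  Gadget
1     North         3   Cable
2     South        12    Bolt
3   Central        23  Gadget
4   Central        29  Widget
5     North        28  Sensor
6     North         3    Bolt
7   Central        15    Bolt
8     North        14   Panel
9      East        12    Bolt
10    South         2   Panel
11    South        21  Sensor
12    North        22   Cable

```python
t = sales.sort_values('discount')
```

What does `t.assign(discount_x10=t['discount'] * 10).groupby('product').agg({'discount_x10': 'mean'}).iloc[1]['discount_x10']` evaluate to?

sort by discount:
     region  discount product
10    South         2   Panel
1     North         3   Cable
6     North         3    Bolt
2     South        12    Bolt
9      East        12    Bolt
8     North        14   Panel
7   Central        15    Bolt
11    South        21  Sensor
12    North        22   Cable
3   Central        23  Gadget
0      West        24  Gadget
5     North        28  Sensor
4   Central        29  Widget
add column discount_x10 = t['discount'] * 10:
     region  discount product  discount_x10
10    South         2   Panel            20
1     North         3   Cable            30
6     North         3    Bolt            30
2     South        12    Bolt           120
9      East        12    Bolt           120
8     North        14   Panel           140
7   Central        15    Bolt           150
11    South        21  Sensor           210
12    North        22   Cable           220
3   Central        23  Gadget           230
0      West        24  Gadget           240
5     North        28  Sensor           280
4   Central        29  Widget           290
group by product, mean of discount_x10:
         discount_x10
product              
Bolt            105.0
Cable           125.0
Gadget          235.0
Panel            80.0
Sensor          245.0
Widget          290.0
Taking the value at position 1, column 'discount_x10' gives 125.0.

125.0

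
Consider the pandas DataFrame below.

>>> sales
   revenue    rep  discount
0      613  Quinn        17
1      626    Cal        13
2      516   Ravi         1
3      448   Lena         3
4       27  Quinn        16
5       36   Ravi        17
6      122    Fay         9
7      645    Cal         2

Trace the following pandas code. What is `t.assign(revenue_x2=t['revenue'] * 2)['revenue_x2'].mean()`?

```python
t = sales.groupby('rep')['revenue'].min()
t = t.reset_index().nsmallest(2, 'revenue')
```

63.0

group by rep, min of revenue:
rep
Cal      626
Fay      122
Lena     448
Quinn     27
Ravi      36
Name: revenue, dtype: int64
reset_index():
     rep  revenue
0    Cal      626
1    Fay      122
2   Lena      448
3  Quinn       27
4   Ravi       36
take 2 rows with smallest revenue:
     rep  revenue
3  Quinn       27
4   Ravi       36
add column revenue_x2 = t['revenue'] * 2:
     rep  revenue  revenue_x2
3  Quinn       27          54
4   Ravi       36          72
Reading off the mean of column 'revenue_x2', we get 63.0.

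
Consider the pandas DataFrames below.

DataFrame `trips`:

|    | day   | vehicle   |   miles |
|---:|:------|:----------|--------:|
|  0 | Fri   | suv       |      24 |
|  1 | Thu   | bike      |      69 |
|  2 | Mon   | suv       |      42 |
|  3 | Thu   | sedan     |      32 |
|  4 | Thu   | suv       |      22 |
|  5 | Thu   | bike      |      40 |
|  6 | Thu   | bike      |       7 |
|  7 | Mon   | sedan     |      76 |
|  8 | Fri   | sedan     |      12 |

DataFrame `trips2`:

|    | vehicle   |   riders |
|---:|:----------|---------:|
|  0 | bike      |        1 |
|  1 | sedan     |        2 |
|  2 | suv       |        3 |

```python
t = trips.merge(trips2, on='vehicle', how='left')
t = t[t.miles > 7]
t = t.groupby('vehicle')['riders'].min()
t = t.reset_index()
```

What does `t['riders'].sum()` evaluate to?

6

merge on 'vehicle' (how='left') → 9 rows:
   day vehicle  miles  riders
0  Fri     suv     24       3
1  Thu    bike     69       1
2  Mon     suv     42       3
3  Thu   sedan     32       2
4  Thu     suv     22       3
5  Thu    bike     40       1
6  Thu    bike      7       1
7  Mon   sedan     76       2
8  Fri   sedan     12       2
filter rows where miles > 7:
   day vehicle  miles  riders
0  Fri     suv     24       3
1  Thu    bike     69       1
2  Mon     suv     42       3
3  Thu   sedan     32       2
4  Thu     suv     22       3
5  Thu    bike     40       1
7  Mon   sedan     76       2
8  Fri   sedan     12       2
group by vehicle, min of riders:
vehicle
bike     1
sedan    2
suv      3
Name: riders, dtype: int64
reset_index():
  vehicle  riders
0    bike       1
1   sedan       2
2     suv       3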